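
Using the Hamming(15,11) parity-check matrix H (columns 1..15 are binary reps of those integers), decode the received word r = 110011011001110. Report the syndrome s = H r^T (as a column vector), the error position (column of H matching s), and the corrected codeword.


s = (1, 1, 1, 0)^T, error position = 14, corrected codeword c = 110011011001100

Compute s = H r^T mod 2 one row at a time:
  s_1 = 1 + 1 + 0 + 0 + 1 + 1 + 1 + 0 = 5 ≡ 1 (mod 2).
  s_2 = 0 + 1 + 1 + 0 + 1 + 1 + 1 + 0 = 5 ≡ 1 (mod 2).
  s_3 = 1 + 0 + 1 + 0 + 0 + 0 + 1 + 0 = 3 ≡ 1 (mod 2).
  s_4 = 1 + 0 + 1 + 0 + 1 + 0 + 1 + 0 = 4 ≡ 0 (mod 2).
s = (1, 1, 1, 0)^T — this equals column 14 of H (binary 1110), so error is at position 14.
Correct: flip bit 14 of r = 110011011001110 to get c = 110011011001100.


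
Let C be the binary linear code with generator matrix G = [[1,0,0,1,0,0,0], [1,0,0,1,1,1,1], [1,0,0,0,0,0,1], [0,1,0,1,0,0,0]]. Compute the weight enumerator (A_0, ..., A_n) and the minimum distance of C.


Weight distribution: A_0 = 1, A_2 = 6, A_3 = 4, A_4 = 1, A_5 = 4. Minimum distance d = 2.

Enumerate all 2^4 = 16 messages m ∈ F_2^4.
For each, compute codeword c = mG in F_2^7, then tally its weight.
  m = 0000 → c = 0000000, weight = 0.
  m = 1000 → c = 1001000, weight = 2.
  m = 0100 → c = 1001111, weight = 5.
  m = 1100 → c = 0000111, weight = 3.
  m = 0010 → c = 1000001, weight = 2.
  m = 1010 → c = 0001001, weight = 2.
  m = 0110 → c = 0001110, weight = 3.
  m = 1110 → c = 1000110, weight = 3.
  m = 0001 → c = 0101000, weight = 2.
  m = 1001 → c = 1100000, weight = 2.
  m = 0101 → c = 1100111, weight = 5.
  m = 1101 → c = 0101111, weight = 5.
  m = 0011 → c = 1101001, weight = 4.
  m = 1011 → c = 0100001, weight = 2.
  m = 0111 → c = 0100110, weight = 3.
  m = 1111 → c = 1101110, weight = 5.
Tally weights:
  weight 0: 1 codewords.
  weight 2: 6 codewords.
  weight 3: 4 codewords.
  weight 4: 1 codewords.
  weight 5: 4 codewords.
Minimum distance d = smallest w > 0 with A_w > 0 = 2.
Sanity: Σ A_w = 16 = 2^4 = 16 ✓.


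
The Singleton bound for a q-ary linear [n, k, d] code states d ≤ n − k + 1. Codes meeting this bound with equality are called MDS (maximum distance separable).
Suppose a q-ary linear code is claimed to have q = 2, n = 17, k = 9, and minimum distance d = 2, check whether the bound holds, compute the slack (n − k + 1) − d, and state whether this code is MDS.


Singleton RHS = n − k + 1 = 9, slack = 7, bound satisfied, not MDS.

Singleton bound: d ≤ n − k + 1.
Here n = 17, k = 9, so n − k + 1 = 9.
Given d = 2, check d ≤ 9: YES.
Slack = (n − k + 1) − d = 7.
The code is NOT MDS (slack = 7 > 0).
Description: the claimed parameters are [17, 9, 2]_2; such a code would be non-MDS.


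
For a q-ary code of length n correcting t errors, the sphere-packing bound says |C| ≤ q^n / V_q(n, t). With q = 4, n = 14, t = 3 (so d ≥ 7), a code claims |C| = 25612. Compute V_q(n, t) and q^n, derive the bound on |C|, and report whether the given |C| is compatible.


V_q(n, t) = 10690, q^n = 268435456, Hamming bound = 25110, |C| = 25612 > bound (violated).

Step 1: Compute V_q(n, t) = Σ_{j=0}^3 C(n, j) (q−1)^j.
  j = 0: C(14,0)·(3)^0 = 1·1 = 1.
  j = 1: C(14,1)·(3)^1 = 14·3 = 42.
  j = 2: C(14,2)·(3)^2 = 91·9 = 819.
  j = 3: C(14,3)·(3)^3 = 364·27 = 9828.
  V_q(n, t) = 1 + 42 + 819 + 9828 = 10690.
Step 2: q^n = 4^14 = 268435456.
Step 3: Hamming bound ⌊q^n / V_q(n,t)⌋ = ⌊268435456/10690⌋ = 25110.
Step 4: Compare |C| = 25612 to 25110: violated.
The claimed |C| lies above the Hamming bound, so no 4-ary code of length 14 with d ≥ 7 can have 25612 codewords.


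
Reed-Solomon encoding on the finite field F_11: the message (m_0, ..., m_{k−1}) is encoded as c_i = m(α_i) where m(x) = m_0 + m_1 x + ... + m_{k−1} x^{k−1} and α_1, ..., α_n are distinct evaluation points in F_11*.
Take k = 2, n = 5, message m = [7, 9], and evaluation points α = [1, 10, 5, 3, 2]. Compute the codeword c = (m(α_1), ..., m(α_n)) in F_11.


c = [5, 9, 8, 1, 3]

Message polynomial: m(x) = 7 + 9·x (mod 11).
For each evaluation point α_i, compute m(α_i) mod 11:
  α_1 = 1: Horner steps 9 → 5, so m(1) = 5.
  α_2 = 10: Horner steps 9 → 9, so m(10) = 9.
  α_3 = 5: Horner steps 9 → 8, so m(5) = 8.
  α_4 = 3: Horner steps 9 → 1, so m(3) = 1.
  α_5 = 2: Horner steps 9 → 3, so m(2) = 3.
Codeword c = [5, 9, 8, 1, 3] ∈ F_11^5.


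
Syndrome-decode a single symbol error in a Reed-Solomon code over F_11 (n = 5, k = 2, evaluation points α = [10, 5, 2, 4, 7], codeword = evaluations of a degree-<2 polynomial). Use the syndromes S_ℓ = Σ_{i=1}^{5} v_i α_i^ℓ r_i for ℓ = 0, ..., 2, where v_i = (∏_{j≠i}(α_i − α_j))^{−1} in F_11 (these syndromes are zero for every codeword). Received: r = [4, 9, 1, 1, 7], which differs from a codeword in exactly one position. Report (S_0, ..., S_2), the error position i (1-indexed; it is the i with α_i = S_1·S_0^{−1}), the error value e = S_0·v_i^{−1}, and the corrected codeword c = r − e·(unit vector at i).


S = (3, 1, 4), error at position 4, error magnitude e = 2, c = [4, 9, 1, 10, 7].

Step 1: column multipliers v_i = (∏_{j≠i}(α_i − α_j))^{−1} mod 11.
  i = 1 (α = 10): (10−5)(10−2)(10−4)(10−7) = 5·8·6·3 = 720 ≡ 5, so v_1 = 5^{−1} = 9 (mod 11).
  i = 2 (α = 5): (5−10)(5−2)(5−4)(5−7) = (−5)·3·1·(−2) = 30 ≡ 8, so v_2 = 8^{−1} = 7 (mod 11).
  i = 3 (α = 2): (2−10)(2−5)(2−4)(2−7) = (−8)·(−3)·(−2)·(−5) = 240 ≡ 9, so v_3 = 9^{−1} = 5 (mod 11).
  i = 4 (α = 4): (4−10)(4−5)(4−2)(4−7) = (−6)·(−1)·2·(−3) = −36 ≡ 8, so v_4 = 8^{−1} = 7 (mod 11).
  i = 5 (α = 7): (7−10)(7−5)(7−2)(7−4) = (−3)·2·5·3 = −90 ≡ 9, so v_5 = 9^{−1} = 5 (mod 11).
  v = [9, 7, 5, 7, 5].
Step 2: syndromes of r = [4, 9, 1, 1, 7] (all sums mod 11).
  S_0 = Σ v_i r_i = 9·4 + 7·9 + 5·1 + 7·1 + 5·7 = 146 ≡ 3.
  S_1 = Σ v_i α_i r_i = 9·10·4 + 7·5·9 + 5·2·1 + 7·4·1 + 5·7·7 = 958 ≡ 1.
  α_i^2 mod 11 = [1, 3, 4, 5, 5].
  S_2 = Σ v_i α_i^2 r_i = 9·1·4 + 7·3·9 + 5·4·1 + 7·5·1 + 5·5·7 = 455 ≡ 4.
  S = (3, 1, 4) ≠ 0, so r is not a codeword (an error is present).
Step 3: locate the error. For a single error e at position i, S_ℓ = v_i·e·α_i^ℓ, so α_err = S_1/S_0.
  S_0^{−1} = 3^{−1} = 4 (mod 11), so α_err = 1·4 = 4 ≡ 4 = α_4. Error position i = 4.
  Consistency check: S_2/S_1 = 4·1 = 4 ≡ 4 = α_err ✓ (single-error assumption holds).
Step 4: error magnitude e = S_0/v_4 = S_0·∏_{j≠4}(α_4 − α_j) = 3·8 = 24 ≡ 2 (mod 11).
Step 5: correct position 4: c_4 = r_4 − e = 1 − 2 ≡ 10 (mod 11). Hence c = [4, 9, 1, 10, 7].
  Check: interpolating c through the α_i gives m(x) = 3 + 10·x (degree < 2) with m(α_i) = c_i for every i, so c is indeed a codeword.


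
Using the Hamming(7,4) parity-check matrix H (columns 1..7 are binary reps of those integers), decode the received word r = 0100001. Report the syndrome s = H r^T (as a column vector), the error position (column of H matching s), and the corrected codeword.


s = (1, 0, 1)^T, error position = 5, corrected codeword c = 0100101

Compute s = H r^T mod 2 one row at a time:
  s_1 = 0 + 0 + 0 + 1 = 1 ≡ 1 (mod 2).
  s_2 = 1 + 0 + 0 + 1 = 2 ≡ 0 (mod 2).
  s_3 = 0 + 0 + 0 + 1 = 1 ≡ 1 (mod 2).
s = (1, 0, 1)^T — this equals column 5 of H (binary 101), so error is at position 5.
Correct: flip bit 5 of r = 0100001 to get c = 0100101.


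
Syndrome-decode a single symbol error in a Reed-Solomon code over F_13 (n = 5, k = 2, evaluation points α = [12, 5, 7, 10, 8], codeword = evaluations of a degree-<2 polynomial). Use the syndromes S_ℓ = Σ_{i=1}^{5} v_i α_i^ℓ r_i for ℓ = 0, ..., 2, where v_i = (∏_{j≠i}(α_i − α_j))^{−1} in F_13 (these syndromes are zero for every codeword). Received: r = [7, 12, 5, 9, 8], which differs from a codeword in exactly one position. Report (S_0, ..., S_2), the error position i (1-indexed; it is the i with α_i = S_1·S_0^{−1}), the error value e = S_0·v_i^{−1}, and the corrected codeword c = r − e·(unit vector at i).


S = (12, 3, 4), error at position 4, error magnitude e = 8, c = [7, 12, 5, 1, 8].

Step 1: column multipliers v_i = (∏_{j≠i}(α_i − α_j))^{−1} mod 13.
  i = 1 (α = 12): (12−5)(12−7)(12−10)(12−8) = 7·5·2·4 = 280 ≡ 7, so v_1 = 7^{−1} = 2 (mod 13).
  i = 2 (α = 5): (5−12)(5−7)(5−10)(5−8) = (−7)·(−2)·(−5)·(−3) = 210 ≡ 2, so v_2 = 2^{−1} = 7 (mod 13).
  i = 3 (α = 7): (7−12)(7−5)(7−10)(7−8) = (−5)·2·(−3)·(−1) = −30 ≡ 9, so v_3 = 9^{−1} = 3 (mod 13).
  i = 4 (α = 10): (10−12)(10−5)(10−7)(10−8) = (−2)·5·3·2 = −60 ≡ 5, so v_4 = 5^{−1} = 8 (mod 13).
  i = 5 (α = 8): (8−12)(8−5)(8−7)(8−10) = (−4)·3·1·(−2) = 24 ≡ 11, so v_5 = 11^{−1} = 6 (mod 13).
  v = [2, 7, 3, 8, 6].
Step 2: syndromes of r = [7, 12, 5, 9, 8] (all sums mod 13).
  S_0 = Σ v_i r_i = 2·7 + 7·12 + 3·5 + 8·9 + 6·8 = 233 ≡ 12.
  S_1 = Σ v_i α_i r_i = 2·12·7 + 7·5·12 + 3·7·5 + 8·10·9 + 6·8·8 = 1797 ≡ 3.
  α_i^2 mod 13 = [1, 12, 10, 9, 12].
  S_2 = Σ v_i α_i^2 r_i = 2·1·7 + 7·12·12 + 3·10·5 + 8·9·9 + 6·12·8 = 2396 ≡ 4.
  S = (12, 3, 4) ≠ 0, so r is not a codeword (an error is present).
Step 3: locate the error. For a single error e at position i, S_ℓ = v_i·e·α_i^ℓ, so α_err = S_1/S_0.
  S_0^{−1} = 12^{−1} = 12 (mod 13), so α_err = 3·12 = 36 ≡ 10 = α_4. Error position i = 4.
  Consistency check: S_2/S_1 = 4·9 = 36 ≡ 10 = α_err ✓ (single-error assumption holds).
Step 4: error magnitude e = S_0/v_4 = S_0·∏_{j≠4}(α_4 − α_j) = 12·5 = 60 ≡ 8 (mod 13).
Step 5: correct position 4: c_4 = r_4 − e = 9 − 8 ≡ 1 (mod 13). Hence c = [7, 12, 5, 1, 8].
  Check: interpolating c through the α_i gives m(x) = 10 + 3·x (degree < 2) with m(α_i) = c_i for every i, so c is indeed a codeword.


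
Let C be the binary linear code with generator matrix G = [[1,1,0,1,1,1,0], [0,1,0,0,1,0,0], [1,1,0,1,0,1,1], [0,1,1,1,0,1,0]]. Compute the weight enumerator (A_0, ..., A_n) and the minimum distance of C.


Weight distribution: A_0 = 1, A_2 = 3, A_3 = 4, A_4 = 3, A_5 = 4, A_6 = 1. Minimum distance d = 2.

Enumerate all 2^4 = 16 messages m ∈ F_2^4.
For each, compute codeword c = mG in F_2^7, then tally its weight.
  m = 0000 → c = 0000000, weight = 0.
  m = 1000 → c = 1101110, weight = 5.
  m = 0100 → c = 0100100, weight = 2.
  m = 1100 → c = 1001010, weight = 3.
  m = 0010 → c = 1101011, weight = 5.
  m = 1010 → c = 0000101, weight = 2.
  m = 0110 → c = 1001111, weight = 5.
  m = 1110 → c = 0100001, weight = 2.
  m = 0001 → c = 0111010, weight = 4.
  m = 1001 → c = 1010100, weight = 3.
  m = 0101 → c = 0011110, weight = 4.
  m = 1101 → c = 1110000, weight = 3.
  m = 0011 → c = 1010001, weight = 3.
  m = 1011 → c = 0111111, weight = 6.
  m = 0111 → c = 1110101, weight = 5.
  m = 1111 → c = 0011011, weight = 4.
Tally weights:
  weight 0: 1 codewords.
  weight 2: 3 codewords.
  weight 3: 4 codewords.
  weight 4: 3 codewords.
  weight 5: 4 codewords.
  weight 6: 1 codewords.
Minimum distance d = smallest w > 0 with A_w > 0 = 2.
Sanity: Σ A_w = 16 = 2^4 = 16 ✓.


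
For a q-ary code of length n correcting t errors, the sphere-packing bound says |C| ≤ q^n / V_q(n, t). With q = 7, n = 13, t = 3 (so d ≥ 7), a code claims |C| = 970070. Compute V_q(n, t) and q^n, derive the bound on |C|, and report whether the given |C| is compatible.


V_q(n, t) = 64663, q^n = 96889010407, Hamming bound = 1498368, |C| = 970070 ≤ bound (satisfied).

Step 1: Compute V_q(n, t) = Σ_{j=0}^3 C(n, j) (q−1)^j.
  j = 0: C(13,0)·(6)^0 = 1·1 = 1.
  j = 1: C(13,1)·(6)^1 = 13·6 = 78.
  j = 2: C(13,2)·(6)^2 = 78·36 = 2808.
  j = 3: C(13,3)·(6)^3 = 286·216 = 61776.
  V_q(n, t) = 1 + 78 + 2808 + 61776 = 64663.
Step 2: q^n = 7^13 = 96889010407.
Step 3: Hamming bound ⌊q^n / V_q(n,t)⌋ = ⌊96889010407/64663⌋ = 1498368.
Step 4: Compare |C| = 970070 to 1498368: satisfied.
The claimed |C| lies below the Hamming bound.


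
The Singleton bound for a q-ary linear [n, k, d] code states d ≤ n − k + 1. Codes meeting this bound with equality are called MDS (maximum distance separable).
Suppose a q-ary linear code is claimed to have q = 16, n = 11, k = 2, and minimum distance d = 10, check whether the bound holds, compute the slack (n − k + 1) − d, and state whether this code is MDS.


Singleton RHS = n − k + 1 = 10, slack = 0, bound satisfied, MDS.

Singleton bound: d ≤ n − k + 1.
Here n = 11, k = 2, so n − k + 1 = 10.
Given d = 10, check d ≤ 10: YES.
Slack = (n − k + 1) − d = 0.
The code is MDS (slack = 0).
Description: the claimed parameters are [11, 2, 10]_16; such a code would be MDS (meets Singleton bound).


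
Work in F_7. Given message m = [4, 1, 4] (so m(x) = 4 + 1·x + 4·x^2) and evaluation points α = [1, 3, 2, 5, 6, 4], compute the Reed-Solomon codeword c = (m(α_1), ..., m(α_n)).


c = [2, 1, 1, 4, 0, 2]

Message polynomial: m(x) = 4 + 1·x + 4·x^2 (mod 7).
For each evaluation point α_i, compute m(α_i) mod 7:
  α_1 = 1: Horner steps 4 → 5 → 2, so m(1) = 2.
  α_2 = 3: Horner steps 4 → 6 → 1, so m(3) = 1.
  α_3 = 2: Horner steps 4 → 2 → 1, so m(2) = 1.
  α_4 = 5: Horner steps 4 → 0 → 4, so m(5) = 4.
  α_5 = 6: Horner steps 4 → 4 → 0, so m(6) = 0.
  α_6 = 4: Horner steps 4 → 3 → 2, so m(4) = 2.
Codeword c = [2, 1, 1, 4, 0, 2] ∈ F_7^6.


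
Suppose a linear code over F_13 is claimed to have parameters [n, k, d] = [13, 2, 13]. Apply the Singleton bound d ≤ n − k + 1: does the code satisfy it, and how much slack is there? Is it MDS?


Singleton RHS = n − k + 1 = 12, slack = -1, bound violated (no such code; not MDS).

Singleton bound: d ≤ n − k + 1.
Here n = 13, k = 2, so n − k + 1 = 12.
Given d = 13, check d ≤ 12: NO.
Slack = (n − k + 1) − d = -1.
The slack is negative: d = 13 exceeds n − k + 1 = 12 by 1, so the Singleton bound is violated and no linear [13, 2, 13]_13 code can exist. In particular it is not MDS (MDS requires d = n − k + 1 exactly).
Description: the claimed parameters are [13, 2, 13]_13; such a code would be impossible (violates the Singleton bound).


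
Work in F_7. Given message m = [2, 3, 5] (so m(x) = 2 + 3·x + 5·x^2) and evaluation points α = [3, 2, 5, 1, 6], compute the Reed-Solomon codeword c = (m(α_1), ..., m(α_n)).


c = [0, 0, 2, 3, 4]

Message polynomial: m(x) = 2 + 3·x + 5·x^2 (mod 7).
For each evaluation point α_i, compute m(α_i) mod 7:
  α_1 = 3: Horner steps 5 → 4 → 0, so m(3) = 0.
  α_2 = 2: Horner steps 5 → 6 → 0, so m(2) = 0.
  α_3 = 5: Horner steps 5 → 0 → 2, so m(5) = 2.
  α_4 = 1: Horner steps 5 → 1 → 3, so m(1) = 3.
  α_5 = 6: Horner steps 5 → 5 → 4, so m(6) = 4.
Codeword c = [0, 0, 2, 3, 4] ∈ F_7^5.


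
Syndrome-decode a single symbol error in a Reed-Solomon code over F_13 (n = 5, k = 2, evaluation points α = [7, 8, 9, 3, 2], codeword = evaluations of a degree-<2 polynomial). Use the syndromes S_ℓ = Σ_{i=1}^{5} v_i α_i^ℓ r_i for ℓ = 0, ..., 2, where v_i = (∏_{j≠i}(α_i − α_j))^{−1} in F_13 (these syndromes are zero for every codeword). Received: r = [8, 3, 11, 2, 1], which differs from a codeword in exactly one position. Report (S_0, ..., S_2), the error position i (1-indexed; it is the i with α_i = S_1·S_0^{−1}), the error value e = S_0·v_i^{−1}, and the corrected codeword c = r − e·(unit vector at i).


S = (10, 7, 1), error at position 5, error magnitude e = 7, c = [8, 3, 11, 2, 7].

Step 1: column multipliers v_i = (∏_{j≠i}(α_i − α_j))^{−1} mod 13.
  i = 1 (α = 7): (7−8)(7−9)(7−3)(7−2) = (−1)·(−2)·4·5 = 40 ≡ 1, so v_1 = 1^{−1} = 1 (mod 13).
  i = 2 (α = 8): (8−7)(8−9)(8−3)(8−2) = 1·(−1)·5·6 = −30 ≡ 9, so v_2 = 9^{−1} = 3 (mod 13).
  i = 3 (α = 9): (9−7)(9−8)(9−3)(9−2) = 2·1·6·7 = 84 ≡ 6, so v_3 = 6^{−1} = 11 (mod 13).
  i = 4 (α = 3): (3−7)(3−8)(3−9)(3−2) = (−4)·(−5)·(−6)·1 = −120 ≡ 10, so v_4 = 10^{−1} = 4 (mod 13).
  i = 5 (α = 2): (2−7)(2−8)(2−9)(2−3) = (−5)·(−6)·(−7)·(−1) = 210 ≡ 2, so v_5 = 2^{−1} = 7 (mod 13).
  v = [1, 3, 11, 4, 7].
Step 2: syndromes of r = [8, 3, 11, 2, 1] (all sums mod 13).
  S_0 = Σ v_i r_i = 1·8 + 3·3 + 11·11 + 4·2 + 7·1 = 153 ≡ 10.
  S_1 = Σ v_i α_i r_i = 1·7·8 + 3·8·3 + 11·9·11 + 4·3·2 + 7·2·1 = 1255 ≡ 7.
  α_i^2 mod 13 = [10, 12, 3, 9, 4].
  S_2 = Σ v_i α_i^2 r_i = 1·10·8 + 3·12·3 + 11·3·11 + 4·9·2 + 7·4·1 = 651 ≡ 1.
  S = (10, 7, 1) ≠ 0, so r is not a codeword (an error is present).
Step 3: locate the error. For a single error e at position i, S_ℓ = v_i·e·α_i^ℓ, so α_err = S_1/S_0.
  S_0^{−1} = 10^{−1} = 4 (mod 13), so α_err = 7·4 = 28 ≡ 2 = α_5. Error position i = 5.
  Consistency check: S_2/S_1 = 1·2 = 2 ≡ 2 = α_err ✓ (single-error assumption holds).
Step 4: error magnitude e = S_0/v_5 = S_0·∏_{j≠5}(α_5 − α_j) = 10·2 = 20 ≡ 7 (mod 13).
Step 5: correct position 5: c_5 = r_5 − e = 1 − 7 ≡ 7 (mod 13). Hence c = [8, 3, 11, 2, 7].
  Check: interpolating c through the α_i gives m(x) = 4 + 8·x (degree < 2) with m(α_i) = c_i for every i, so c is indeed a codeword.


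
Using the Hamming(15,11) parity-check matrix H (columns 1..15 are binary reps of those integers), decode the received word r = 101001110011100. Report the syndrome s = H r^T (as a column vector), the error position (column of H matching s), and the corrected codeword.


s = (0, 0, 0, 1)^T, error position = 1, corrected codeword c = 001001110011100

Compute s = H r^T mod 2 one row at a time:
  s_1 = 1 + 0 + 0 + 1 + 1 + 1 + 0 + 0 = 4 ≡ 0 (mod 2).
  s_2 = 0 + 0 + 1 + 1 + 1 + 1 + 0 + 0 = 4 ≡ 0 (mod 2).
  s_3 = 0 + 1 + 1 + 1 + 0 + 1 + 0 + 0 = 4 ≡ 0 (mod 2).
  s_4 = 1 + 1 + 0 + 1 + 0 + 1 + 1 + 0 = 5 ≡ 1 (mod 2).
s = (0, 0, 0, 1)^T — this equals column 1 of H (binary 0001), so error is at position 1.
Correct: flip bit 1 of r = 101001110011100 to get c = 001001110011100.


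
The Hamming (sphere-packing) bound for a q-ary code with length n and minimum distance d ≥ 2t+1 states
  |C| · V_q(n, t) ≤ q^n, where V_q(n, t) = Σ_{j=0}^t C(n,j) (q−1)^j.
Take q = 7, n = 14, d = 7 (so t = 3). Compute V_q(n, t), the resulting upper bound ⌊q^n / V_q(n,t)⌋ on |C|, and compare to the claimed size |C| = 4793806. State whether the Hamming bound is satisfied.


V_q(n, t) = 81985, q^n = 678223072849, Hamming bound = 8272526, |C| = 4793806 ≤ bound (satisfied).

Step 1: Compute V_q(n, t) = Σ_{j=0}^3 C(n, j) (q−1)^j.
  j = 0: C(14,0)·(6)^0 = 1·1 = 1.
  j = 1: C(14,1)·(6)^1 = 14·6 = 84.
  j = 2: C(14,2)·(6)^2 = 91·36 = 3276.
  j = 3: C(14,3)·(6)^3 = 364·216 = 78624.
  V_q(n, t) = 1 + 84 + 3276 + 78624 = 81985.
Step 2: q^n = 7^14 = 678223072849.
Step 3: Hamming bound ⌊q^n / V_q(n,t)⌋ = ⌊678223072849/81985⌋ = 8272526.
Step 4: Compare |C| = 4793806 to 8272526: satisfied.
The claimed |C| lies below the Hamming bound.


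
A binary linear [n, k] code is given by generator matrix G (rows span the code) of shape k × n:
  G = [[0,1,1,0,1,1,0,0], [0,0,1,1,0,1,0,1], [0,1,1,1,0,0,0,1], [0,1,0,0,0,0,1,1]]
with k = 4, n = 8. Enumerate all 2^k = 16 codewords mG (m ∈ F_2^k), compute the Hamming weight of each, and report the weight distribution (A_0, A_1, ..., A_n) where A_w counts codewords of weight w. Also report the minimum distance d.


Weight distribution: A_0 = 1, A_2 = 2, A_3 = 4, A_4 = 5, A_5 = 4. Minimum distance d = 2.

Enumerate all 2^4 = 16 messages m ∈ F_2^4.
For each, compute codeword c = mG in F_2^8, then tally its weight.
  m = 0000 → c = 00000000, weight = 0.
  m = 1000 → c = 01101100, weight = 4.
  m = 0100 → c = 00110101, weight = 4.
  m = 1100 → c = 01011001, weight = 4.
  m = 0010 → c = 01110001, weight = 4.
  m = 1010 → c = 00011101, weight = 4.
  m = 0110 → c = 01000100, weight = 2.
  m = 1110 → c = 00101000, weight = 2.
  m = 0001 → c = 01000011, weight = 3.
  m = 1001 → c = 00101111, weight = 5.
  m = 0101 → c = 01110110, weight = 5.
  m = 1101 → c = 00011010, weight = 3.
  m = 0011 → c = 00110010, weight = 3.
  m = 1011 → c = 01011110, weight = 5.
  m = 0111 → c = 00000111, weight = 3.
  m = 1111 → c = 01101011, weight = 5.
Tally weights:
  weight 0: 1 codewords.
  weight 2: 2 codewords.
  weight 3: 4 codewords.
  weight 4: 5 codewords.
  weight 5: 4 codewords.
Minimum distance d = smallest w > 0 with A_w > 0 = 2.
Sanity: Σ A_w = 16 = 2^4 = 16 ✓.


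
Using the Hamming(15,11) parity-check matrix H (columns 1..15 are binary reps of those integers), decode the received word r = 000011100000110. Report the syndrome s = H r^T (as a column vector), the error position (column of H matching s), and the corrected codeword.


s = (0, 1, 1, 1)^T, error position = 7, corrected codeword c = 000011000000110

Compute s = H r^T mod 2 one row at a time:
  s_1 = 0 + 0 + 0 + 0 + 0 + 1 + 1 + 0 = 2 ≡ 0 (mod 2).
  s_2 = 0 + 1 + 1 + 1 + 0 + 1 + 1 + 0 = 5 ≡ 1 (mod 2).
  s_3 = 0 + 0 + 1 + 1 + 0 + 0 + 1 + 0 = 3 ≡ 1 (mod 2).
  s_4 = 0 + 0 + 1 + 1 + 0 + 0 + 1 + 0 = 3 ≡ 1 (mod 2).
s = (0, 1, 1, 1)^T — this equals column 7 of H (binary 0111), so error is at position 7.
Correct: flip bit 7 of r = 000011100000110 to get c = 000011000000110.


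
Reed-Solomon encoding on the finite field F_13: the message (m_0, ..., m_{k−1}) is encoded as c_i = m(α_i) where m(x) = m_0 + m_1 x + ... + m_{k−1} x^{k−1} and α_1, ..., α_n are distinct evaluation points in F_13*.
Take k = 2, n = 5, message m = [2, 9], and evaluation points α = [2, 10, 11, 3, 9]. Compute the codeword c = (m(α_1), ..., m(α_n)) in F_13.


c = [7, 1, 10, 3, 5]

Message polynomial: m(x) = 2 + 9·x (mod 13).
For each evaluation point α_i, compute m(α_i) mod 13:
  α_1 = 2: Horner steps 9 → 7, so m(2) = 7.
  α_2 = 10: Horner steps 9 → 1, so m(10) = 1.
  α_3 = 11: Horner steps 9 → 10, so m(11) = 10.
  α_4 = 3: Horner steps 9 → 3, so m(3) = 3.
  α_5 = 9: Horner steps 9 → 5, so m(9) = 5.
Codeword c = [7, 1, 10, 3, 5] ∈ F_13^5.


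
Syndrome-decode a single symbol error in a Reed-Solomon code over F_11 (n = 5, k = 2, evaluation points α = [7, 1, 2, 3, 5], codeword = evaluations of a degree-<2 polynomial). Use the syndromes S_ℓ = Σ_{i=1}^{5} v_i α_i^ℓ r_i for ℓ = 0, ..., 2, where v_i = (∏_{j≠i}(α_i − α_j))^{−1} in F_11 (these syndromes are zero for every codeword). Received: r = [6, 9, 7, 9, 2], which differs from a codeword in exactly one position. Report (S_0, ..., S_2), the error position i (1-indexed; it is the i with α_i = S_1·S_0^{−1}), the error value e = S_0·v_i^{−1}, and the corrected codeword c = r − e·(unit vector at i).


S = (1, 1, 1), error at position 2, error magnitude e = 4, c = [6, 5, 7, 9, 2].

Step 1: column multipliers v_i = (∏_{j≠i}(α_i − α_j))^{−1} mod 11.
  i = 1 (α = 7): (7−1)(7−2)(7−3)(7−5) = 6·5·4·2 = 240 ≡ 9, so v_1 = 9^{−1} = 5 (mod 11).
  i = 2 (α = 1): (1−7)(1−2)(1−3)(1−5) = (−6)·(−1)·(−2)·(−4) = 48 ≡ 4, so v_2 = 4^{−1} = 3 (mod 11).
  i = 3 (α = 2): (2−7)(2−1)(2−3)(2−5) = (−5)·1·(−1)·(−3) = −15 ≡ 7, so v_3 = 7^{−1} = 8 (mod 11).
  i = 4 (α = 3): (3−7)(3−1)(3−2)(3−5) = (−4)·2·1·(−2) = 16 ≡ 5, so v_4 = 5^{−1} = 9 (mod 11).
  i = 5 (α = 5): (5−7)(5−1)(5−2)(5−3) = (−2)·4·3·2 = −48 ≡ 7, so v_5 = 7^{−1} = 8 (mod 11).
  v = [5, 3, 8, 9, 8].
Step 2: syndromes of r = [6, 9, 7, 9, 2] (all sums mod 11).
  S_0 = Σ v_i r_i = 5·6 + 3·9 + 8·7 + 9·9 + 8·2 = 210 ≡ 1.
  S_1 = Σ v_i α_i r_i = 5·7·6 + 3·1·9 + 8·2·7 + 9·3·9 + 8·5·2 = 672 ≡ 1.
  α_i^2 mod 11 = [5, 1, 4, 9, 3].
  S_2 = Σ v_i α_i^2 r_i = 5·5·6 + 3·1·9 + 8·4·7 + 9·9·9 + 8·3·2 = 1178 ≡ 1.
  S = (1, 1, 1) ≠ 0, so r is not a codeword (an error is present).
Step 3: locate the error. For a single error e at position i, S_ℓ = v_i·e·α_i^ℓ, so α_err = S_1/S_0.
  S_0^{−1} = 1^{−1} = 1 (mod 11), so α_err = 1·1 = 1 ≡ 1 = α_2. Error position i = 2.
  Consistency check: S_2/S_1 = 1·1 = 1 ≡ 1 = α_err ✓ (single-error assumption holds).
Step 4: error magnitude e = S_0/v_2 = S_0·∏_{j≠2}(α_2 − α_j) = 1·4 = 4 ≡ 4 (mod 11).
Step 5: correct position 2: c_2 = r_2 − e = 9 − 4 ≡ 5 (mod 11). Hence c = [6, 5, 7, 9, 2].
  Check: interpolating c through the α_i gives m(x) = 3 + 2·x (degree < 2) with m(α_i) = c_i for every i, so c is indeed a codeword.


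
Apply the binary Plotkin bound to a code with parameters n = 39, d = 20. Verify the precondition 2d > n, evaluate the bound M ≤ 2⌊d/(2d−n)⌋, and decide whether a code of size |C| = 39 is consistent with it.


Plotkin bound M ≤ 40; given |C| = 39 ≤ bound (satisfied).

Check applicability: 2d = 40, n = 39.
2d − n = 1 > 0, so Plotkin applies.
Compute d/(2d−n) = 20/1 ≈ 20.0000.
⌊d/(2d−n)⌋ = 20.
Plotkin bound: M ≤ 2·20 = 40.
Given |C| = 39, check: satisfied.
This |C| is below the Plotkin bound.


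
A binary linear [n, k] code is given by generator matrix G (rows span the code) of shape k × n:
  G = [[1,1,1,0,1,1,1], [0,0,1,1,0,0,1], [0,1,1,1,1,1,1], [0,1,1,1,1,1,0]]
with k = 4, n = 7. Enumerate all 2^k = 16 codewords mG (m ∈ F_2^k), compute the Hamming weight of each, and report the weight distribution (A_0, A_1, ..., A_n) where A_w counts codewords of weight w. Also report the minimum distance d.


Weight distribution: A_0 = 1, A_1 = 1, A_2 = 3, A_3 = 4, A_4 = 1, A_5 = 3, A_6 = 3. Minimum distance d = 1.

Enumerate all 2^4 = 16 messages m ∈ F_2^4.
For each, compute codeword c = mG in F_2^7, then tally its weight.
  m = 0000 → c = 0000000, weight = 0.
  m = 1000 → c = 1110111, weight = 6.
  m = 0100 → c = 0011001, weight = 3.
  m = 1100 → c = 1101110, weight = 5.
  m = 0010 → c = 0111111, weight = 6.
  m = 1010 → c = 1001000, weight = 2.
  m = 0110 → c = 0100110, weight = 3.
  m = 1110 → c = 1010001, weight = 3.
  m = 0001 → c = 0111110, weight = 5.
  m = 1001 → c = 1001001, weight = 3.
  m = 0101 → c = 0100111, weight = 4.
  m = 1101 → c = 1010000, weight = 2.
  m = 0011 → c = 0000001, weight = 1.
  m = 1011 → c = 1110110, weight = 5.
  m = 0111 → c = 0011000, weight = 2.
  m = 1111 → c = 1101111, weight = 6.
Tally weights:
  weight 0: 1 codewords.
  weight 1: 1 codewords.
  weight 2: 3 codewords.
  weight 3: 4 codewords.
  weight 4: 1 codewords.
  weight 5: 3 codewords.
  weight 6: 3 codewords.
Minimum distance d = smallest w > 0 with A_w > 0 = 1.
Sanity: Σ A_w = 16 = 2^4 = 16 ✓.


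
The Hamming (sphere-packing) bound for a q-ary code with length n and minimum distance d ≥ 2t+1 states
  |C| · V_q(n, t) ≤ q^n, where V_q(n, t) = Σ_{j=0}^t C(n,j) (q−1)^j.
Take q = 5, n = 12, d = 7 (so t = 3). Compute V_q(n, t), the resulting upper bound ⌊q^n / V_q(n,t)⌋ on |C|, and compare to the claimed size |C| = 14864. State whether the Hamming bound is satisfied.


V_q(n, t) = 15185, q^n = 244140625, Hamming bound = 16077, |C| = 14864 ≤ bound (satisfied).

Step 1: Compute V_q(n, t) = Σ_{j=0}^3 C(n, j) (q−1)^j.
  j = 0: C(12,0)·(4)^0 = 1·1 = 1.
  j = 1: C(12,1)·(4)^1 = 12·4 = 48.
  j = 2: C(12,2)·(4)^2 = 66·16 = 1056.
  j = 3: C(12,3)·(4)^3 = 220·64 = 14080.
  V_q(n, t) = 1 + 48 + 1056 + 14080 = 15185.
Step 2: q^n = 5^12 = 244140625.
Step 3: Hamming bound ⌊q^n / V_q(n,t)⌋ = ⌊244140625/15185⌋ = 16077.
Step 4: Compare |C| = 14864 to 16077: satisfied.
The claimed |C| lies below the Hamming bound.


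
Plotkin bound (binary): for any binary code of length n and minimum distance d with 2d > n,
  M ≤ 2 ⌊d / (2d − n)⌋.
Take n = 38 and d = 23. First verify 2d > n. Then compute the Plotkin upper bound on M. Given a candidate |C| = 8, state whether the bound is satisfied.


Plotkin bound M ≤ 4; given |C| = 8 > bound (violated).

Check applicability: 2d = 46, n = 38.
2d − n = 8 > 0, so Plotkin applies.
Compute d/(2d−n) = 23/8 ≈ 2.8750.
⌊d/(2d−n)⌋ = 2.
Plotkin bound: M ≤ 2·2 = 4.
Given |C| = 8, check: VIOLATED.
This |C| is above the Plotkin bound, so no binary code with n = 38, d = 23 and 8 codewords exists.


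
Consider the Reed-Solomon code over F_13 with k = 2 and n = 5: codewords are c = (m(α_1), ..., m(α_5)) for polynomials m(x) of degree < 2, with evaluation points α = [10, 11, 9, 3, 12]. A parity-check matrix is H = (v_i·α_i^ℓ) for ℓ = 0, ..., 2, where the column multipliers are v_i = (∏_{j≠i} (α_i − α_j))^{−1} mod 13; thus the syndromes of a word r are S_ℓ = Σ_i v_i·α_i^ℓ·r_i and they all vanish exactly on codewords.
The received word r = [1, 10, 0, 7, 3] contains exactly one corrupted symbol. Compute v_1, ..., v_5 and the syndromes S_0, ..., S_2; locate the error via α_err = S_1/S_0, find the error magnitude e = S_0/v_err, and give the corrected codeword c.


S = (6, 1, 11), error at position 2, error magnitude e = 8, c = [1, 2, 0, 7, 3].

Step 1: column multipliers v_i = (∏_{j≠i}(α_i − α_j))^{−1} mod 13.
  i = 1 (α = 10): (10−11)(10−9)(10−3)(10−12) = (−1)·1·7·(−2) = 14 ≡ 1, so v_1 = 1^{−1} = 1 (mod 13).
  i = 2 (α = 11): (11−10)(11−9)(11−3)(11−12) = 1·2·8·(−1) = −16 ≡ 10, so v_2 = 10^{−1} = 4 (mod 13).
  i = 3 (α = 9): (9−10)(9−11)(9−3)(9−12) = (−1)·(−2)·6·(−3) = −36 ≡ 3, so v_3 = 3^{−1} = 9 (mod 13).
  i = 4 (α = 3): (3−10)(3−11)(3−9)(3−12) = (−7)·(−8)·(−6)·(−9) = 3024 ≡ 8, so v_4 = 8^{−1} = 5 (mod 13).
  i = 5 (α = 12): (12−10)(12−11)(12−9)(12−3) = 2·1·3·9 = 54 ≡ 2, so v_5 = 2^{−1} = 7 (mod 13).
  v = [1, 4, 9, 5, 7].
Step 2: syndromes of r = [1, 10, 0, 7, 3] (all sums mod 13).
  S_0 = Σ v_i r_i = 1·1 + 4·10 + 9·0 + 5·7 + 7·3 = 97 ≡ 6.
  S_1 = Σ v_i α_i r_i = 1·10·1 + 4·11·10 + 9·9·0 + 5·3·7 + 7·12·3 = 807 ≡ 1.
  α_i^2 mod 13 = [9, 4, 3, 9, 1].
  S_2 = Σ v_i α_i^2 r_i = 1·9·1 + 4·4·10 + 9·3·0 + 5·9·7 + 7·1·3 = 505 ≡ 11.
  S = (6, 1, 11) ≠ 0, so r is not a codeword (an error is present).
Step 3: locate the error. For a single error e at position i, S_ℓ = v_i·e·α_i^ℓ, so α_err = S_1/S_0.
  S_0^{−1} = 6^{−1} = 11 (mod 13), so α_err = 1·11 = 11 ≡ 11 = α_2. Error position i = 2.
  Consistency check: S_2/S_1 = 11·1 = 11 ≡ 11 = α_err ✓ (single-error assumption holds).
Step 4: error magnitude e = S_0/v_2 = S_0·∏_{j≠2}(α_2 − α_j) = 6·10 = 60 ≡ 8 (mod 13).
Step 5: correct position 2: c_2 = r_2 − e = 10 − 8 ≡ 2 (mod 13). Hence c = [1, 2, 0, 7, 3].
  Check: interpolating c through the α_i gives m(x) = 4 + 1·x (degree < 2) with m(α_i) = c_i for every i, so c is indeed a codeword.


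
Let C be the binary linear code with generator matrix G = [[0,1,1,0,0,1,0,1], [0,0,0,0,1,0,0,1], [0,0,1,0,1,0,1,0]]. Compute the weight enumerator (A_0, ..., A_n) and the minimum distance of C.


Weight distribution: A_0 = 1, A_2 = 1, A_3 = 3, A_4 = 2, A_5 = 1. Minimum distance d = 2.

Enumerate all 2^3 = 8 messages m ∈ F_2^3.
For each, compute codeword c = mG in F_2^8, then tally its weight.
  m = 000 → c = 00000000, weight = 0.
  m = 100 → c = 01100101, weight = 4.
  m = 010 → c = 00001001, weight = 2.
  m = 110 → c = 01101100, weight = 4.
  m = 001 → c = 00101010, weight = 3.
  m = 101 → c = 01001111, weight = 5.
  m = 011 → c = 00100011, weight = 3.
  m = 111 → c = 01000110, weight = 3.
Tally weights:
  weight 0: 1 codewords.
  weight 2: 1 codewords.
  weight 3: 3 codewords.
  weight 4: 2 codewords.
  weight 5: 1 codewords.
Minimum distance d = smallest w > 0 with A_w > 0 = 2.
Sanity: Σ A_w = 8 = 2^3 = 8 ✓.


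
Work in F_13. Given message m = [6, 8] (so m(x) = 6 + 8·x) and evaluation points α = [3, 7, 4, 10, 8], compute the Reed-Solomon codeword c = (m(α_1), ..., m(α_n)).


c = [4, 10, 12, 8, 5]

Message polynomial: m(x) = 6 + 8·x (mod 13).
For each evaluation point α_i, compute m(α_i) mod 13:
  α_1 = 3: Horner steps 8 → 4, so m(3) = 4.
  α_2 = 7: Horner steps 8 → 10, so m(7) = 10.
  α_3 = 4: Horner steps 8 → 12, so m(4) = 12.
  α_4 = 10: Horner steps 8 → 8, so m(10) = 8.
  α_5 = 8: Horner steps 8 → 5, so m(8) = 5.
Codeword c = [4, 10, 12, 8, 5] ∈ F_13^5.


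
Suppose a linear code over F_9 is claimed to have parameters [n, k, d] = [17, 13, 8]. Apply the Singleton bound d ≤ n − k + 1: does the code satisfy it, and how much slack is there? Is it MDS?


Singleton RHS = n − k + 1 = 5, slack = -3, bound violated (no such code; not MDS).

Singleton bound: d ≤ n − k + 1.
Here n = 17, k = 13, so n − k + 1 = 5.
Given d = 8, check d ≤ 5: NO.
Slack = (n − k + 1) − d = -3.
The slack is negative: d = 8 exceeds n − k + 1 = 5 by 3, so the Singleton bound is violated and no linear [17, 13, 8]_9 code can exist. In particular it is not MDS (MDS requires d = n − k + 1 exactly).
Description: the claimed parameters are [17, 13, 8]_9; such a code would be impossible (violates the Singleton bound).


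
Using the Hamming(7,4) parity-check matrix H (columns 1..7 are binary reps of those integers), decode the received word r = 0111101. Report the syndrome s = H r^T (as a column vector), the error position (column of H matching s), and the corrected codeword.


s = (1, 1, 1)^T, error position = 7, corrected codeword c = 0111100

Compute s = H r^T mod 2 one row at a time:
  s_1 = 1 + 1 + 0 + 1 = 3 ≡ 1 (mod 2).
  s_2 = 1 + 1 + 0 + 1 = 3 ≡ 1 (mod 2).
  s_3 = 0 + 1 + 1 + 1 = 3 ≡ 1 (mod 2).
s = (1, 1, 1)^T — this equals column 7 of H (binary 111), so error is at position 7.
Correct: flip bit 7 of r = 0111101 to get c = 0111100.


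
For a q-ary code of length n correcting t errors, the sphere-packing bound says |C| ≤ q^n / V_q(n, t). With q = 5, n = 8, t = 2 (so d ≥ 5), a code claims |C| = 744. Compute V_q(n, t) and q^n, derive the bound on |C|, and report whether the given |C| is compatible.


V_q(n, t) = 481, q^n = 390625, Hamming bound = 812, |C| = 744 ≤ bound (satisfied).

Step 1: Compute V_q(n, t) = Σ_{j=0}^2 C(n, j) (q−1)^j.
  j = 0: C(8,0)·(4)^0 = 1·1 = 1.
  j = 1: C(8,1)·(4)^1 = 8·4 = 32.
  j = 2: C(8,2)·(4)^2 = 28·16 = 448.
  V_q(n, t) = 1 + 32 + 448 = 481.
Step 2: q^n = 5^8 = 390625.
Step 3: Hamming bound ⌊q^n / V_q(n,t)⌋ = ⌊390625/481⌋ = 812.
Step 4: Compare |C| = 744 to 812: satisfied.
The claimed |C| lies below the Hamming bound.


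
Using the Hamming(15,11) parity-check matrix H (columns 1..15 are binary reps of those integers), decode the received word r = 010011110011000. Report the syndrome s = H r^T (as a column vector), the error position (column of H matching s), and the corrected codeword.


s = (1, 0, 0, 1)^T, error position = 9, corrected codeword c = 010011111011000

Compute s = H r^T mod 2 one row at a time:
  s_1 = 1 + 0 + 0 + 1 + 1 + 0 + 0 + 0 = 3 ≡ 1 (mod 2).
  s_2 = 0 + 1 + 1 + 1 + 1 + 0 + 0 + 0 = 4 ≡ 0 (mod 2).
  s_3 = 1 + 0 + 1 + 1 + 0 + 1 + 0 + 0 = 4 ≡ 0 (mod 2).
  s_4 = 0 + 0 + 1 + 1 + 0 + 1 + 0 + 0 = 3 ≡ 1 (mod 2).
s = (1, 0, 0, 1)^T — this equals column 9 of H (binary 1001), so error is at position 9.
Correct: flip bit 9 of r = 010011110011000 to get c = 010011111011000.


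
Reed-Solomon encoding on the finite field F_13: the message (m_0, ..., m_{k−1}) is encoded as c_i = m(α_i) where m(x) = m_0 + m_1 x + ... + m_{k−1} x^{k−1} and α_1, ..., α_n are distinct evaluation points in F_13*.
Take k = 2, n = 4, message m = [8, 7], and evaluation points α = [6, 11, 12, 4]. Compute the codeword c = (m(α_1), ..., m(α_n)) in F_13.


c = [11, 7, 1, 10]

Message polynomial: m(x) = 8 + 7·x (mod 13).
For each evaluation point α_i, compute m(α_i) mod 13:
  α_1 = 6: Horner steps 7 → 11, so m(6) = 11.
  α_2 = 11: Horner steps 7 → 7, so m(11) = 7.
  α_3 = 12: Horner steps 7 → 1, so m(12) = 1.
  α_4 = 4: Horner steps 7 → 10, so m(4) = 10.
Codeword c = [11, 7, 1, 10] ∈ F_13^4.


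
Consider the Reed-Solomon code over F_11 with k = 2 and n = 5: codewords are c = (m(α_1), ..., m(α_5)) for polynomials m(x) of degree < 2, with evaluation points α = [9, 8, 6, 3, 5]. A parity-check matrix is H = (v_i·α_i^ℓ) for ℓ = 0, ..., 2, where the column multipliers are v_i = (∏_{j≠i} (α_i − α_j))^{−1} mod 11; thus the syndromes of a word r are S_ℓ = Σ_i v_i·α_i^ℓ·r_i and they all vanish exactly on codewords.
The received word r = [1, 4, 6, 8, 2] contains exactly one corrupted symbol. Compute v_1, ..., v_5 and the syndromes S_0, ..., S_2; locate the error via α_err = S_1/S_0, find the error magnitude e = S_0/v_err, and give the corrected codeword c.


S = (1, 6, 3), error at position 3, error magnitude e = 7, c = [1, 4, 10, 8, 2].

Step 1: column multipliers v_i = (∏_{j≠i}(α_i − α_j))^{−1} mod 11.
  i = 1 (α = 9): (9−8)(9−6)(9−3)(9−5) = 1·3·6·4 = 72 ≡ 6, so v_1 = 6^{−1} = 2 (mod 11).
  i = 2 (α = 8): (8−9)(8−6)(8−3)(8−5) = (−1)·2·5·3 = −30 ≡ 3, so v_2 = 3^{−1} = 4 (mod 11).
  i = 3 (α = 6): (6−9)(6−8)(6−3)(6−5) = (−3)·(−2)·3·1 = 18 ≡ 7, so v_3 = 7^{−1} = 8 (mod 11).
  i = 4 (α = 3): (3−9)(3−8)(3−6)(3−5) = (−6)·(−5)·(−3)·(−2) = 180 ≡ 4, so v_4 = 4^{−1} = 3 (mod 11).
  i = 5 (α = 5): (5−9)(5−8)(5−6)(5−3) = (−4)·(−3)·(−1)·2 = −24 ≡ 9, so v_5 = 9^{−1} = 5 (mod 11).
  v = [2, 4, 8, 3, 5].
Step 2: syndromes of r = [1, 4, 6, 8, 2] (all sums mod 11).
  S_0 = Σ v_i r_i = 2·1 + 4·4 + 8·6 + 3·8 + 5·2 = 100 ≡ 1.
  S_1 = Σ v_i α_i r_i = 2·9·1 + 4·8·4 + 8·6·6 + 3·3·8 + 5·5·2 = 556 ≡ 6.
  α_i^2 mod 11 = [4, 9, 3, 9, 3].
  S_2 = Σ v_i α_i^2 r_i = 2·4·1 + 4·9·4 + 8·3·6 + 3·9·8 + 5·3·2 = 542 ≡ 3.
  S = (1, 6, 3) ≠ 0, so r is not a codeword (an error is present).
Step 3: locate the error. For a single error e at position i, S_ℓ = v_i·e·α_i^ℓ, so α_err = S_1/S_0.
  S_0^{−1} = 1^{−1} = 1 (mod 11), so α_err = 6·1 = 6 ≡ 6 = α_3. Error position i = 3.
  Consistency check: S_2/S_1 = 3·2 = 6 ≡ 6 = α_err ✓ (single-error assumption holds).
Step 4: error magnitude e = S_0/v_3 = S_0·∏_{j≠3}(α_3 − α_j) = 1·7 = 7 ≡ 7 (mod 11).
Step 5: correct position 3: c_3 = r_3 − e = 6 − 7 ≡ 10 (mod 11). Hence c = [1, 4, 10, 8, 2].
  Check: interpolating c through the α_i gives m(x) = 6 + 8·x (degree < 2) with m(α_i) = c_i for every i, so c is indeed a codeword.


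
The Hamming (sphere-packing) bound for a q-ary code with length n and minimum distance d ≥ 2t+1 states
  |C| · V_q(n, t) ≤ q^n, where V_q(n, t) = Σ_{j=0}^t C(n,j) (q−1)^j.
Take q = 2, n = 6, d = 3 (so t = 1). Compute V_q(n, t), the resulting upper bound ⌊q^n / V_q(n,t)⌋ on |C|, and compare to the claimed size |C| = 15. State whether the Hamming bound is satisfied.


V_q(n, t) = 7, q^n = 64, Hamming bound = 9, |C| = 15 > bound (violated).

Step 1: Compute V_q(n, t) = Σ_{j=0}^1 C(n, j) (q−1)^j.
  j = 0: C(6,0)·(1)^0 = 1·1 = 1.
  j = 1: C(6,1)·(1)^1 = 6·1 = 6.
  V_q(n, t) = 1 + 6 = 7.
Step 2: q^n = 2^6 = 64.
Step 3: Hamming bound ⌊q^n / V_q(n,t)⌋ = ⌊64/7⌋ = 9.
Step 4: Compare |C| = 15 to 9: violated.
The claimed |C| lies above the Hamming bound, so no 2-ary code of length 6 with d ≥ 3 can have 15 codewords.


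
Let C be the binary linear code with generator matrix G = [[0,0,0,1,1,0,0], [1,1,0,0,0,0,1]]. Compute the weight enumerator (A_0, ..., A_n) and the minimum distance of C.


Weight distribution: A_0 = 1, A_2 = 1, A_3 = 1, A_5 = 1. Minimum distance d = 2.

Enumerate all 2^2 = 4 messages m ∈ F_2^2.
For each, compute codeword c = mG in F_2^7, then tally its weight.
  m = 00 → c = 0000000, weight = 0.
  m = 10 → c = 0001100, weight = 2.
  m = 01 → c = 1100001, weight = 3.
  m = 11 → c = 1101101, weight = 5.
Tally weights:
  weight 0: 1 codewords.
  weight 2: 1 codewords.
  weight 3: 1 codewords.
  weight 5: 1 codewords.
Minimum distance d = smallest w > 0 with A_w > 0 = 2.
Sanity: Σ A_w = 4 = 2^2 = 4 ✓.


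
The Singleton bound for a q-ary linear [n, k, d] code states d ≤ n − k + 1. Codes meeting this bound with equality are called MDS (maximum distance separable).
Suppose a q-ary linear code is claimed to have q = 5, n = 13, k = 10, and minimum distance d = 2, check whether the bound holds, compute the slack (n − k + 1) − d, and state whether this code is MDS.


Singleton RHS = n − k + 1 = 4, slack = 2, bound satisfied, not MDS.

Singleton bound: d ≤ n − k + 1.
Here n = 13, k = 10, so n − k + 1 = 4.
Given d = 2, check d ≤ 4: YES.
Slack = (n − k + 1) − d = 2.
The code is NOT MDS (slack = 2 > 0).
Description: the claimed parameters are [13, 10, 2]_5; such a code would be non-MDS.
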